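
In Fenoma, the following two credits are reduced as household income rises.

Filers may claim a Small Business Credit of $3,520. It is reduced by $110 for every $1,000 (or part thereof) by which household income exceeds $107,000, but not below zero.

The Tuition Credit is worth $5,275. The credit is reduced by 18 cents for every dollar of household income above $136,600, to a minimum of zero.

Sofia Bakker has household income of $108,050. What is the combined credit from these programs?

$8,575

Small Business Credit: income exceeds $107,000 by $1,050, which is 2 full-or-partial $1,000 increments; reduction = 2 × $110 = $220, leaving $3,300.
Tuition Credit: $108,050 is at or below the $136,600 threshold, so the full $5,275 applies.
Total: $3,300 + $5,275 = $8,575.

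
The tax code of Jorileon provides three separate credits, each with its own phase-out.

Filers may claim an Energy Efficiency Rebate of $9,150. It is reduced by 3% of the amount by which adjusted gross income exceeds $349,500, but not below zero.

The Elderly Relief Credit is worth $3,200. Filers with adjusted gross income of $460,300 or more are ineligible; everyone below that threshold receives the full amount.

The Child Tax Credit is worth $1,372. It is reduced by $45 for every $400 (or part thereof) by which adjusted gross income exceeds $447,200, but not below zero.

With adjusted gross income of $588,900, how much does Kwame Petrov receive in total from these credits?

$1,968

Energy Efficiency Rebate: 3% of the $239,400 excess over $349,500 is $7,182; credit = $9,150 − $7,182 = $1,968.
Elderly Relief Credit: $588,900 meets or exceeds the $460,300 cutoff, so the credit is $0.
Child Tax Credit: income exceeds $447,200 by $141,700 → 355 increments × $45 = $15,975 ≥ base, so the credit is $0.
Total: $1,968 + $0 + $0 = $1,968.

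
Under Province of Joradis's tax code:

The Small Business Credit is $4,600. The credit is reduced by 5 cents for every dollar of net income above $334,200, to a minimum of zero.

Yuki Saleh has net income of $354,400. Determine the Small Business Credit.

$3,590

Small Business Credit: 5% of the $20,200 excess over $334,200 is $1,010; credit = $4,600 − $1,010 = $3,590.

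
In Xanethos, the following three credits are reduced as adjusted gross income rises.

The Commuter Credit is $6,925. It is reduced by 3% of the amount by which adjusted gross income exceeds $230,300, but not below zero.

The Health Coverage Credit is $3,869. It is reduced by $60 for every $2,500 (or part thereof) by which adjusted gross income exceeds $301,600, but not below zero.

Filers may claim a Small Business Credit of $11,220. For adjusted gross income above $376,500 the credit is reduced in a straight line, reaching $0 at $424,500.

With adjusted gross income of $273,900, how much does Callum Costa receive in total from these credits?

Commuter Credit: 3% of the $43,600 excess over $230,300 is $1,308; credit = $6,925 − $1,308 = $5,617.
Health Coverage Credit: $273,900 is at or below the $301,600 threshold, so the full $3,869 applies.
Small Business Credit: $273,900 is at or below the $376,500 threshold, so the full $11,220 applies.
Total: $5,617 + $3,869 + $11,220 = $20,706.

$20,706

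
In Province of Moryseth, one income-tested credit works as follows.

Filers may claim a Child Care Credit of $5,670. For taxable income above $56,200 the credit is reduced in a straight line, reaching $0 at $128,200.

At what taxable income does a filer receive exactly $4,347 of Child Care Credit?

$4,347 is 4,347/5,670 of the full $5,670, so 1,323/5,670 of the $72,000 range has been used: income = $56,200 + $72,000 × 1,323/5,670 = $73,000.

$73,000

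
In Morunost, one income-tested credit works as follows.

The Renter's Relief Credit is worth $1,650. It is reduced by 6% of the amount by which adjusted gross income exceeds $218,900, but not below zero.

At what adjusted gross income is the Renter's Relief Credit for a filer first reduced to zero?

$246,400

The credit falls by 6% of each dollar above $218,900, so it reaches zero when the excess is $1,650 / 6% = $27,500: income = $218,900 + $27,500 = $246,400.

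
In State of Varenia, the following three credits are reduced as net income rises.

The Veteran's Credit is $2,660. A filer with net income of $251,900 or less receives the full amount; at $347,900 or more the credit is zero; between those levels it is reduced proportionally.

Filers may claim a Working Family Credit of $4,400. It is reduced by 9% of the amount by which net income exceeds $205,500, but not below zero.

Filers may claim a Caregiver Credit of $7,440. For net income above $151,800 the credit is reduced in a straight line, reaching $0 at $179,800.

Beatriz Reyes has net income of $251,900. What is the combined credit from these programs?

$2,884

Veteran's Credit: $251,900 is at or below the $251,900 threshold, so the full $2,660 applies.
Working Family Credit: 9% of the $46,400 excess over $205,500 is $4,176; credit = $4,400 − $4,176 = $224.
Caregiver Credit: $251,900 is at or above $179,800, so the credit is $0.
Total: $2,660 + $224 + $0 = $2,884.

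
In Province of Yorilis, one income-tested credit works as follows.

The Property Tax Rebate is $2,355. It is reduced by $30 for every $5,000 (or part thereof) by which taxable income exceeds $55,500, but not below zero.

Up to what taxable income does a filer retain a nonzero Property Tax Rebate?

$445,500

After 78 increments the reduction is 78 × $30 = $2,340, leaving $15; one more increment wipes it out. Increment 78 ends at excess 78 × $5,000 = $390,000, so the highest qualifying income is $55,500 + $390,000 = $445,500.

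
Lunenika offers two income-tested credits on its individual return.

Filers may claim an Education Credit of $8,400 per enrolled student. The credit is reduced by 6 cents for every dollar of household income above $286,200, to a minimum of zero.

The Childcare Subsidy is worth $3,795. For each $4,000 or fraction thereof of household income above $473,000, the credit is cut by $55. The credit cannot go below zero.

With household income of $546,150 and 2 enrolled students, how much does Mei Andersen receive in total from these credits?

Education Credit: base = 2 × $8,400 = $16,800. 6% of the $259,950 excess over $286,200 is $15,597; credit = $16,800 − $15,597 = $1,203.
Childcare Subsidy: income exceeds $473,000 by $73,150, which is 19 full-or-partial $4,000 increments; reduction = 19 × $55 = $1,045, leaving $2,750.
Total: $1,203 + $2,750 = $3,953.

$3,953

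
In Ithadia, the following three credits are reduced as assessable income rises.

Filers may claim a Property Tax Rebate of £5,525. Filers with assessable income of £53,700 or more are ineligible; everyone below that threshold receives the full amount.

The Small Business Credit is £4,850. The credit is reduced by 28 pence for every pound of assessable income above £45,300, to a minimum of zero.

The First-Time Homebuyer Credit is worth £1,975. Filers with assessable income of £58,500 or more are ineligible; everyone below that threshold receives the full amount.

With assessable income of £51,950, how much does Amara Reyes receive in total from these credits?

£10,488

Property Tax Rebate: £51,950 is below the £53,700 cutoff, so the full £5,525 applies.
Small Business Credit: 28% of the £6,650 excess over £45,300 is £1,862; credit = £4,850 − £1,862 = £2,988.
First-Time Homebuyer Credit: £51,950 is below the £58,500 cutoff, so the full £1,975 applies.
Total: £5,525 + £2,988 + £1,975 = £10,488.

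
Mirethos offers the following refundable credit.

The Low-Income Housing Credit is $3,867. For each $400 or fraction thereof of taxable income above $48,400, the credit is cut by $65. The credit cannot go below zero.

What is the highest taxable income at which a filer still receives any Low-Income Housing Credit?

$72,000

After 59 increments the reduction is 59 × $65 = $3,835, leaving $32; one more increment wipes it out. Increment 59 ends at excess 59 × $400 = $23,600, so the highest qualifying income is $48,400 + $23,600 = $72,000.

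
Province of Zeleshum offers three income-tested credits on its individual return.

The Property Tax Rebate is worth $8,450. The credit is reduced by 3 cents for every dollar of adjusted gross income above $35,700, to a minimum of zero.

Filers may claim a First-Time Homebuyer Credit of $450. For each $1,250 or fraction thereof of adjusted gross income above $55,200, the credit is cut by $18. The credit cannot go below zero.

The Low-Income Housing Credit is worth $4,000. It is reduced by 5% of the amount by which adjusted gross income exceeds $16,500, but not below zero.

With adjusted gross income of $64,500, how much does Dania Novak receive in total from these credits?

$9,492

Property Tax Rebate: 3% of the $28,800 excess over $35,700 is $864; credit = $8,450 − $864 = $7,586.
First-Time Homebuyer Credit: income exceeds $55,200 by $9,300, which is 8 full-or-partial $1,250 increments; reduction = 8 × $18 = $144, leaving $306.
Low-Income Housing Credit: 5% of the $48,000 excess over $16,500 is $2,400; credit = $4,000 − $2,400 = $1,600.
Total: $7,586 + $306 + $1,600 = $9,492.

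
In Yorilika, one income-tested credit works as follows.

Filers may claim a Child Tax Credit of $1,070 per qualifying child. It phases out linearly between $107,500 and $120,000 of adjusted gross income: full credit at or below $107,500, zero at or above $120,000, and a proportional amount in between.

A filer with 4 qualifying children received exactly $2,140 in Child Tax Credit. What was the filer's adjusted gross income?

Full credit = 4 × $1,070 = $4,280.
$2,140 is 2,140/4,280 of the full $4,280, so 2,140/4,280 of the $12,500 range has been used: income = $107,500 + $12,500 × 2,140/4,280 = $113,750.

$113,750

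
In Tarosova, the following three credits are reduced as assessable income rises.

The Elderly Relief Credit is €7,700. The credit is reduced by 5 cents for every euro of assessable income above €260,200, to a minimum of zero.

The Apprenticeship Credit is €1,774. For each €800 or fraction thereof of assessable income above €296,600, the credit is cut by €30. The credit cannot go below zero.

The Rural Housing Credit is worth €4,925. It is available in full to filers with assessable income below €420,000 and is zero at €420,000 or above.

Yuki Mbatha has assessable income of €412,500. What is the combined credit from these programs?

€5,010

Elderly Relief Credit: 5% of the €152,300 excess over €260,200 is €7,615; credit = €7,700 − €7,615 = €85.
Apprenticeship Credit: income exceeds €296,600 by €115,900 → 145 increments × €30 = €4,350 ≥ base, so the credit is €0.
Rural Housing Credit: €412,500 is below the €420,000 cutoff, so the full €4,925 applies.
Total: €85 + €0 + €4,925 = €5,010.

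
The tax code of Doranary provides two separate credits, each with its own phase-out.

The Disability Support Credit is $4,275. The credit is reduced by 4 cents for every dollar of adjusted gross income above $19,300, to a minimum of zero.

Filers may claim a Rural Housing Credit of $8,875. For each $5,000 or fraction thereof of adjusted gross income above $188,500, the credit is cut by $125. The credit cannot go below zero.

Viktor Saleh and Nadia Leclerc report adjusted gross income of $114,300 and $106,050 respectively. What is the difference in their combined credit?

$330

Viktor ($114,300): Disability Support Credit: 4% of the $95,000 excess over $19,300 is $3,800; credit = $4,275 − $3,800 = $475. Rural Housing Credit: $114,300 is at or below the $188,500 threshold, so the full $8,875 applies. total $475 + $8,875 = $9,350
Nadia ($106,050): Disability Support Credit: 4% of the $86,750 excess over $19,300 is $3,470; credit = $4,275 − $3,470 = $805. Rural Housing Credit: $106,050 is at or below the $188,500 threshold, so the full $8,875 applies. total $805 + $8,875 = $9,680
Difference: |$9,350 − $9,680| = $330.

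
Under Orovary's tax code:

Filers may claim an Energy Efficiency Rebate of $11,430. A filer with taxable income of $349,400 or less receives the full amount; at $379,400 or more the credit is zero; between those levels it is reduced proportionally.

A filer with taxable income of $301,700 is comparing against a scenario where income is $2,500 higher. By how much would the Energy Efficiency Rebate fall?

$0

At $301,700 — $301,700 is at or below the $349,400 threshold, so the full $11,430 applies.
At $304,200 — $304,200 is at or below the $349,400 threshold, so the full $11,430 applies.
Lost: $11,430 − $11,430 = $0.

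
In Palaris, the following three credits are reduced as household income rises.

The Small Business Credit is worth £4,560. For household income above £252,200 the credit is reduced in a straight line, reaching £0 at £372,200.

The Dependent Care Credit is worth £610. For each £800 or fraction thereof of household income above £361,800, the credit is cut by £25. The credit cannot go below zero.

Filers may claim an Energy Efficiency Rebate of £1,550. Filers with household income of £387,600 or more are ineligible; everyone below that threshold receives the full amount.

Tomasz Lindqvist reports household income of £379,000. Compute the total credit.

£1,610

Small Business Credit: £379,000 is at or above £372,200, so the credit is £0.
Dependent Care Credit: income exceeds £361,800 by £17,200, which is 22 full-or-partial £800 increments; reduction = 22 × £25 = £550, leaving £60.
Energy Efficiency Rebate: £379,000 is below the £387,600 cutoff, so the full £1,550 applies.
Total: £0 + £60 + £1,550 = £1,610.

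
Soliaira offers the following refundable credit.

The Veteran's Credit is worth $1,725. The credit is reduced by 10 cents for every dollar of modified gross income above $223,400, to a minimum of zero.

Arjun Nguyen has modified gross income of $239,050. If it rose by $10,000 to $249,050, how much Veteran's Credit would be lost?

At $239,050 — 10% of the $15,650 excess over $223,400 is $1,565; credit = $1,725 − $1,565 = $160.
At $249,050 — 10% of the $25,650 excess over $223,400 is $2,565 ≥ base, so the credit is $0.
Lost: $160 − $0 = $160.

$160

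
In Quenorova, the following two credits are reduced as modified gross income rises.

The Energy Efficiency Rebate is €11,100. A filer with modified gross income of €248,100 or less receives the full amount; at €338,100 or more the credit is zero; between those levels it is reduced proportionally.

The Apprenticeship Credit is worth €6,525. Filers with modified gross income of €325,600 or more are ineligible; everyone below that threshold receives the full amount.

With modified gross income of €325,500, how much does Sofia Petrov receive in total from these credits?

Energy Efficiency Rebate: €325,500 is €77,400 into a €90,000 phase-out range, leaving 12,600/90,000 of the credit: €11,100 × 12,600/90,000 = €1,554.
Apprenticeship Credit: €325,500 is below the €325,600 cutoff, so the full €6,525 applies.
Total: €1,554 + €6,525 = €8,079.

€8,079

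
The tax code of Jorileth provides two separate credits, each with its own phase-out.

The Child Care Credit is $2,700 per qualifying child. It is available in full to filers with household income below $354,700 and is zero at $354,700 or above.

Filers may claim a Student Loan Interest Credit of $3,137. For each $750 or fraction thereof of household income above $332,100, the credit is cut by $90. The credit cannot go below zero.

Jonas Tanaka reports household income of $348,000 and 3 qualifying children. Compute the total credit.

Child Care Credit: base = 3 × $2,700 = $8,100. $348,000 is below the $354,700 cutoff, so the full $8,100 applies.
Student Loan Interest Credit: income exceeds $332,100 by $15,900, which is 22 full-or-partial $750 increments; reduction = 22 × $90 = $1,980, leaving $1,157.
Total: $8,100 + $1,157 = $9,257.

$9,257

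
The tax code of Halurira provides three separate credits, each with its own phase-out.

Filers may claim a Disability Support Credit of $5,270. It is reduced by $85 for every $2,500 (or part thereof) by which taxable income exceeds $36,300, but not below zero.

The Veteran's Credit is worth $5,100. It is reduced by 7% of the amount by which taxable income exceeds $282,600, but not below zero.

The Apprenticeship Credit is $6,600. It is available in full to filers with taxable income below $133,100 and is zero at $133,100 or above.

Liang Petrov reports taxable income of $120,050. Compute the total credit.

Disability Support Credit: income exceeds $36,300 by $83,750, which is 34 full-or-partial $2,500 increments; reduction = 34 × $85 = $2,890, leaving $2,380.
Veteran's Credit: $120,050 is at or below the $282,600 threshold, so the full $5,100 applies.
Apprenticeship Credit: $120,050 is below the $133,100 cutoff, so the full $6,600 applies.
Total: $2,380 + $5,100 + $6,600 = $14,080.

$14,080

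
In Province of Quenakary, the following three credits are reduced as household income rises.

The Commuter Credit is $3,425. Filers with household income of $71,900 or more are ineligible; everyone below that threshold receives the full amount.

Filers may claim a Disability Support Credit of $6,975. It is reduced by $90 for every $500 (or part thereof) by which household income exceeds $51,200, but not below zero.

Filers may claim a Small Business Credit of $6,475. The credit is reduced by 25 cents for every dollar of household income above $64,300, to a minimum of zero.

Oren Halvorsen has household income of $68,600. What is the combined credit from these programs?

$12,650

Commuter Credit: $68,600 is below the $71,900 cutoff, so the full $3,425 applies.
Disability Support Credit: income exceeds $51,200 by $17,400, which is 35 full-or-partial $500 increments; reduction = 35 × $90 = $3,150, leaving $3,825.
Small Business Credit: 25% of the $4,300 excess over $64,300 is $1,075; credit = $6,475 − $1,075 = $5,400.
Total: $3,425 + $3,825 + $5,400 = $12,650.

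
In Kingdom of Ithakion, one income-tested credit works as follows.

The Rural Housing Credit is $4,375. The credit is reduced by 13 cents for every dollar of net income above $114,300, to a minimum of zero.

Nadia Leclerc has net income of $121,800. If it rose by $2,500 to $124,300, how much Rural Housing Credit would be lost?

At $121,800 — 13% of the $7,500 excess over $114,300 is $975; credit = $4,375 − $975 = $3,400.
At $124,300 — 13% of the $10,000 excess over $114,300 is $1,300; credit = $4,375 − $1,300 = $3,075.
Lost: $3,400 − $3,075 = $325.

$325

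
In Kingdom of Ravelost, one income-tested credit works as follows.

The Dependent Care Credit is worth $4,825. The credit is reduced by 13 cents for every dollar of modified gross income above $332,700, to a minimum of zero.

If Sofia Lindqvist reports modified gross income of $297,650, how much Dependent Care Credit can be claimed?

Dependent Care Credit: $297,650 is at or below the $332,700 threshold, so the full $4,825 applies.

$4,825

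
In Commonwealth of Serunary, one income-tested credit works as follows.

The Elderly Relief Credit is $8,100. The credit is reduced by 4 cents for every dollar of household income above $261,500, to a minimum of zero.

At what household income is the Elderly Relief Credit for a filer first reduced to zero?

$464,000

The credit falls by 4% of each dollar above $261,500, so it reaches zero when the excess is $8,100 / 4% = $202,500: income = $261,500 + $202,500 = $464,000.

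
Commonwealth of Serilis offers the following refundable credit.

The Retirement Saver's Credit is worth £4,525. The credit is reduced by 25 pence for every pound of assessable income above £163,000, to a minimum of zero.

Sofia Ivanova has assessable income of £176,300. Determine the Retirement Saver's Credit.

£1,200

Retirement Saver's Credit: 25% of the £13,300 excess over £163,000 is £3,325; credit = £4,525 − £3,325 = £1,200.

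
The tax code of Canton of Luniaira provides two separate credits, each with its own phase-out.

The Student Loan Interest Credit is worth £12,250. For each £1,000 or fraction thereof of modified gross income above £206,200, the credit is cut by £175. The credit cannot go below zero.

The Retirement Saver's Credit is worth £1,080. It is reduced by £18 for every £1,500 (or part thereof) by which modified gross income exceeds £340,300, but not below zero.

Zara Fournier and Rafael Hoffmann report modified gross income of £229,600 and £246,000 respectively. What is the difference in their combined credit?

£2,800

Zara (£229,600): Student Loan Interest Credit: income exceeds £206,200 by £23,400, which is 24 full-or-partial £1,000 increments; reduction = 24 × £175 = £4,200, leaving £8,050. Retirement Saver's Credit: £229,600 is at or below the £340,300 threshold, so the full £1,080 applies. total £8,050 + £1,080 = £9,130
Rafael (£246,000): Student Loan Interest Credit: income exceeds £206,200 by £39,800, which is 40 full-or-partial £1,000 increments; reduction = 40 × £175 = £7,000, leaving £5,250. Retirement Saver's Credit: £246,000 is at or below the £340,300 threshold, so the full £1,080 applies. total £5,250 + £1,080 = £6,330
Difference: |£9,130 − £6,330| = £2,800.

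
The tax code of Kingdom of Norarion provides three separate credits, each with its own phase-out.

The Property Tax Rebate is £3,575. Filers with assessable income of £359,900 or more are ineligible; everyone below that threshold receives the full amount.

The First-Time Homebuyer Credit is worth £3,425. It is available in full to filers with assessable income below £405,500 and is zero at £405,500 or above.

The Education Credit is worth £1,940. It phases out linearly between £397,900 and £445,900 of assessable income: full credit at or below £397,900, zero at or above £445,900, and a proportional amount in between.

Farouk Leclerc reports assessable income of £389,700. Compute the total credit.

£5,365

Property Tax Rebate: £389,700 meets or exceeds the £359,900 cutoff, so the credit is £0.
First-Time Homebuyer Credit: £389,700 is below the £405,500 cutoff, so the full £3,425 applies.
Education Credit: £389,700 is at or below the £397,900 threshold, so the full £1,940 applies.
Total: £0 + £3,425 + £1,940 = £5,365.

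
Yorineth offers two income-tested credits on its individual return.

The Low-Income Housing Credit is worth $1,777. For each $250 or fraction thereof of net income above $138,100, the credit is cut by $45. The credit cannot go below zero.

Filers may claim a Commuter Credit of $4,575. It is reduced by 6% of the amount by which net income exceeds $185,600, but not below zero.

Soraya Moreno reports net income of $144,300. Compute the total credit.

Low-Income Housing Credit: income exceeds $138,100 by $6,200, which is 25 full-or-partial $250 increments; reduction = 25 × $45 = $1,125, leaving $652.
Commuter Credit: $144,300 is at or below the $185,600 threshold, so the full $4,575 applies.
Total: $652 + $4,575 = $5,227.

$5,227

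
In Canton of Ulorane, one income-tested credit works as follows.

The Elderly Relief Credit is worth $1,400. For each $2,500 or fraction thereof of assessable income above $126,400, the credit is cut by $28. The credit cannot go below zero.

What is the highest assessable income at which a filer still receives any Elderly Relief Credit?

$248,900

After 49 increments the reduction is 49 × $28 = $1,372, leaving $28; one more increment wipes it out. Increment 49 ends at excess 49 × $2,500 = $122,500, so the highest qualifying income is $126,400 + $122,500 = $248,900.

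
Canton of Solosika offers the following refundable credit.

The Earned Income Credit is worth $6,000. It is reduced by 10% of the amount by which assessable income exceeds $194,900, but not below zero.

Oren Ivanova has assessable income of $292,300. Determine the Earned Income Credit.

Earned Income Credit: 10% of the $97,400 excess over $194,900 is $9,740 ≥ base, so the credit is $0.

$0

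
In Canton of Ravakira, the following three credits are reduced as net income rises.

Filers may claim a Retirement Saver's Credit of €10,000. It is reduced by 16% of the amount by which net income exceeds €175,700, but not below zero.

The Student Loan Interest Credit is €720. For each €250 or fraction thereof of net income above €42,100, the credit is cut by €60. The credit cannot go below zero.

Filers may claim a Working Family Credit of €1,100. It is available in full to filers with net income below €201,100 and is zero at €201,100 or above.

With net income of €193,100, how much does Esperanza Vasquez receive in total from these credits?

€8,316

Retirement Saver's Credit: 16% of the €17,400 excess over €175,700 is €2,784; credit = €10,000 − €2,784 = €7,216.
Student Loan Interest Credit: income exceeds €42,100 by €151,000 → 604 increments × €60 = €36,240 ≥ base, so the credit is €0.
Working Family Credit: €193,100 is below the €201,100 cutoff, so the full €1,100 applies.
Total: €7,216 + €0 + €1,100 = €8,316.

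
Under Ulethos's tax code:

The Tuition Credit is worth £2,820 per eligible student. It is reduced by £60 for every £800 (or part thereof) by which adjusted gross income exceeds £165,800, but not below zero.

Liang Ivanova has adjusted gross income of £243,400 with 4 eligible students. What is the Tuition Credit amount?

Tuition Credit: base = 4 × £2,820 = £11,280. income exceeds £165,800 by £77,600, which is 97 full-or-partial £800 increments; reduction = 97 × £60 = £5,820, leaving £5,460.

£5,460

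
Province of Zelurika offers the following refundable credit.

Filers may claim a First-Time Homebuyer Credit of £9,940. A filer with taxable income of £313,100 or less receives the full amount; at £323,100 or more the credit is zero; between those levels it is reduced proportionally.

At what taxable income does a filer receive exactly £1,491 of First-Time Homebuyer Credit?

£1,491 is 1,491/9,940 of the full £9,940, so 8,449/9,940 of the £10,000 range has been used: income = £313,100 + £10,000 × 8,449/9,940 = £321,600.

£321,600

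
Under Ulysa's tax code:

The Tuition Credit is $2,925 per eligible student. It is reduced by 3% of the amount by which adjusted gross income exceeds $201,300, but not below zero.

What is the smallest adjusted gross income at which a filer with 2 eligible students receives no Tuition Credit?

$396,300

Full credit = 2 × $2,925 = $5,850.
The credit falls by 3% of each dollar above $201,300, so it reaches zero when the excess is $5,850 / 3% = $195,000: income = $201,300 + $195,000 = $396,300.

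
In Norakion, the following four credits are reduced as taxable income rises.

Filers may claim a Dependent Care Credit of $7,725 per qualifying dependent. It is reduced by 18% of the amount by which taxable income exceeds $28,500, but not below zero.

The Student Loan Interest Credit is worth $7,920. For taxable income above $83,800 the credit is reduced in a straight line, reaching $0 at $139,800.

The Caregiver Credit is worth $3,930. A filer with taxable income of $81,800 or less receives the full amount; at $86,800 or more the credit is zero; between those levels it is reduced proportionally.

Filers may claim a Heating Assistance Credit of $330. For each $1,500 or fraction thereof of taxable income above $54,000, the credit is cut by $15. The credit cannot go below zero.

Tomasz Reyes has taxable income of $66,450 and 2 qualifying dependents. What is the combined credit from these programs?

Dependent Care Credit: base = 2 × $7,725 = $15,450. 18% of the $37,950 excess over $28,500 is $6,831; credit = $15,450 − $6,831 = $8,619.
Student Loan Interest Credit: $66,450 is at or below the $83,800 threshold, so the full $7,920 applies.
Caregiver Credit: $66,450 is at or below the $81,800 threshold, so the full $3,930 applies.
Heating Assistance Credit: income exceeds $54,000 by $12,450, which is 9 full-or-partial $1,500 increments; reduction = 9 × $15 = $135, leaving $195.
Total: $8,619 + $7,920 + $3,930 + $195 = $20,664.

$20,664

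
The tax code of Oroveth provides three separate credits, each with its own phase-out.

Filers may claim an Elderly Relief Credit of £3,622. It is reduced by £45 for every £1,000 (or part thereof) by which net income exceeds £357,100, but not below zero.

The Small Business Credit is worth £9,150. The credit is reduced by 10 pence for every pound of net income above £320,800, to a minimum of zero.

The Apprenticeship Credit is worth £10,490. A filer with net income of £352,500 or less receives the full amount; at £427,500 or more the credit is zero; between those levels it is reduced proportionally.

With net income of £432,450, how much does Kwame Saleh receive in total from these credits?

£202

Elderly Relief Credit: income exceeds £357,100 by £75,350, which is 76 full-or-partial £1,000 increments; reduction = 76 × £45 = £3,420, leaving £202.
Small Business Credit: 10% of the £111,650 excess over £320,800 is £11,165 ≥ base, so the credit is £0.
Apprenticeship Credit: £432,450 is at or above £427,500, so the credit is £0.
Total: £202 + £0 + £0 = £202.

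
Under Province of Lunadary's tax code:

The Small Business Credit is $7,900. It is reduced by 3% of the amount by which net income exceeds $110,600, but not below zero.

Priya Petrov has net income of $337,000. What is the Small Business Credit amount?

$1,108

Small Business Credit: 3% of the $226,400 excess over $110,600 is $6,792; credit = $7,900 − $6,792 = $1,108.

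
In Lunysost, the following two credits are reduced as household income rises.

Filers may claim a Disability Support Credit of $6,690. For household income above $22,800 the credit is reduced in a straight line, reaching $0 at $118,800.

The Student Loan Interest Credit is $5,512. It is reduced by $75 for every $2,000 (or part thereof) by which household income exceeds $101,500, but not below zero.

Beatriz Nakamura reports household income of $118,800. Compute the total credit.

$4,837

Disability Support Credit: $118,800 is at or above $118,800, so the credit is $0.
Student Loan Interest Credit: income exceeds $101,500 by $17,300, which is 9 full-or-partial $2,000 increments; reduction = 9 × $75 = $675, leaving $4,837.
Total: $0 + $4,837 = $4,837.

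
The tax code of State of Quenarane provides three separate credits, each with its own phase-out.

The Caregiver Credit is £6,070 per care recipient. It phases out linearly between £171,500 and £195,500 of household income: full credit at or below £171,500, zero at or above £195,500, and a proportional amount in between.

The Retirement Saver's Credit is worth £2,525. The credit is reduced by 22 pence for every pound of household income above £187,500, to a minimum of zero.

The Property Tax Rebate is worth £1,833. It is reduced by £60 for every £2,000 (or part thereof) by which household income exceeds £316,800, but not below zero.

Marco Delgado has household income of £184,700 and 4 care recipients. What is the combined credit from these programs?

Caregiver Credit: base = 4 × £6,070 = £24,280. £184,700 is £13,200 into a £24,000 phase-out range, leaving 10,800/24,000 of the credit: £24,280 × 10,800/24,000 = £10,926.
Retirement Saver's Credit: £184,700 is at or below the £187,500 threshold, so the full £2,525 applies.
Property Tax Rebate: £184,700 is at or below the £316,800 threshold, so the full £1,833 applies.
Total: £10,926 + £2,525 + £1,833 = £15,284.

£15,284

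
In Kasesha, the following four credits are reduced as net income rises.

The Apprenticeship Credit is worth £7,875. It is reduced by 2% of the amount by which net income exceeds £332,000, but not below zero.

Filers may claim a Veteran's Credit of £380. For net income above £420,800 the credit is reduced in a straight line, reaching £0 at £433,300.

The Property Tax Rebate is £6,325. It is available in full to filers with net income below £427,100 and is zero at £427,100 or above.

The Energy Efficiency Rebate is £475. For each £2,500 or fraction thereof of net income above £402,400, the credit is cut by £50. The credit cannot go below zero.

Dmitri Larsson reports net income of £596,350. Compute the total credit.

£2,588

Apprenticeship Credit: 2% of the £264,350 excess over £332,000 is £5,287; credit = £7,875 − £5,287 = £2,588.
Veteran's Credit: £596,350 is at or above £433,300, so the credit is £0.
Property Tax Rebate: £596,350 meets or exceeds the £427,100 cutoff, so the credit is £0.
Energy Efficiency Rebate: income exceeds £402,400 by £193,950 → 78 increments × £50 = £3,900 ≥ base, so the credit is £0.
Total: £2,588 + £0 + £0 + £0 = £2,588.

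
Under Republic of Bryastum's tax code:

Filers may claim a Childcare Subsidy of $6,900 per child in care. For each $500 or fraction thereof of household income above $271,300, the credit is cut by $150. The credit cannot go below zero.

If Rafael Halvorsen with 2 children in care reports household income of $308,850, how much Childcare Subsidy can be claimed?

Childcare Subsidy: base = 2 × $6,900 = $13,800. income exceeds $271,300 by $37,550, which is 76 full-or-partial $500 increments; reduction = 76 × $150 = $11,400, leaving $2,400.

$2,400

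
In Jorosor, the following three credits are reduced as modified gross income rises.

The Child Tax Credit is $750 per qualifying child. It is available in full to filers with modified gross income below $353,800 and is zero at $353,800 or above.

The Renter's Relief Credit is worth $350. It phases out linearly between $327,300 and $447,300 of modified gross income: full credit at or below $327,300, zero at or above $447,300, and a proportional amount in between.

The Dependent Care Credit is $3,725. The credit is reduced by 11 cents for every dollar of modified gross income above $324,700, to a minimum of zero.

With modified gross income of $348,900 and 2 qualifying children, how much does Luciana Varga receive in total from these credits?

$2,850

Child Tax Credit: base = 2 × $750 = $1,500. $348,900 is below the $353,800 cutoff, so the full $1,500 applies.
Renter's Relief Credit: $348,900 is $21,600 into a $120,000 phase-out range, leaving 98,400/120,000 of the credit: $350 × 98,400/120,000 = $287.
Dependent Care Credit: 11% of the $24,200 excess over $324,700 is $2,662; credit = $3,725 − $2,662 = $1,063.
Total: $1,500 + $287 + $1,063 = $2,850.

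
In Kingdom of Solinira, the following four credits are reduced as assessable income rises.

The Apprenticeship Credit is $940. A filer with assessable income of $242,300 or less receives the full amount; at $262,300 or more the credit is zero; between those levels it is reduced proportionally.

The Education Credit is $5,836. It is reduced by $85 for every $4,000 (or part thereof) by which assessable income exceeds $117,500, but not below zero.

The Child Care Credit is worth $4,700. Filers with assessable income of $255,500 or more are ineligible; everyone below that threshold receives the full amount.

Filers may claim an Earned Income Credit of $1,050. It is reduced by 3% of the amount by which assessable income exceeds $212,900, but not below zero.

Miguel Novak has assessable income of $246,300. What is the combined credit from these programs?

$8,531

Apprenticeship Credit: $246,300 is $4,000 into a $20,000 phase-out range, leaving 16,000/20,000 of the credit: $940 × 16,000/20,000 = $752.
Education Credit: income exceeds $117,500 by $128,800, which is 33 full-or-partial $4,000 increments; reduction = 33 × $85 = $2,805, leaving $3,031.
Child Care Credit: $246,300 is below the $255,500 cutoff, so the full $4,700 applies.
Earned Income Credit: 3% of the $33,400 excess over $212,900 is $1,002; credit = $1,050 − $1,002 = $48.
Total: $752 + $3,031 + $4,700 + $48 = $8,531.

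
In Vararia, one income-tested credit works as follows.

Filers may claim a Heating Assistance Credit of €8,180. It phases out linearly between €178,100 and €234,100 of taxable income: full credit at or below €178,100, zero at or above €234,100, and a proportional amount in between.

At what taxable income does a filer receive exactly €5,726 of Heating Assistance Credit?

€5,726 is 5,726/8,180 of the full €8,180, so 2,454/8,180 of the €56,000 range has been used: income = €178,100 + €56,000 × 2,454/8,180 = €194,900.

€194,900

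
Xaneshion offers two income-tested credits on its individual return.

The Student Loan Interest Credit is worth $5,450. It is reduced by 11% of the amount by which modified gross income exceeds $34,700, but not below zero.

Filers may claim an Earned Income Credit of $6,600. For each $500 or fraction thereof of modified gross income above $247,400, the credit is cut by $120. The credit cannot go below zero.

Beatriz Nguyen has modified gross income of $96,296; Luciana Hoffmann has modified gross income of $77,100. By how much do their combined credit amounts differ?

Beatriz ($96,296): Student Loan Interest Credit: 11% of the $61,596 excess over $34,700 is $6,775.56 ≥ base, so the credit is $0. Earned Income Credit: $96,296 is at or below the $247,400 threshold, so the full $6,600 applies. total $0 + $6,600 = $6,600
Luciana ($77,100): Student Loan Interest Credit: 11% of the $42,400 excess over $34,700 is $4,664; credit = $5,450 − $4,664 = $786. Earned Income Credit: $77,100 is at or below the $247,400 threshold, so the full $6,600 applies. total $786 + $6,600 = $7,386
Difference: |$6,600 − $7,386| = $786.

$786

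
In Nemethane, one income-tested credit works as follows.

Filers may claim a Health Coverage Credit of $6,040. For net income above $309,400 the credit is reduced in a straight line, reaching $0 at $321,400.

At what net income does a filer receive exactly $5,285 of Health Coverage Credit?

$5,285 is 5,285/6,040 of the full $6,040, so 755/6,040 of the $12,000 range has been used: income = $309,400 + $12,000 × 755/6,040 = $310,900.

$310,900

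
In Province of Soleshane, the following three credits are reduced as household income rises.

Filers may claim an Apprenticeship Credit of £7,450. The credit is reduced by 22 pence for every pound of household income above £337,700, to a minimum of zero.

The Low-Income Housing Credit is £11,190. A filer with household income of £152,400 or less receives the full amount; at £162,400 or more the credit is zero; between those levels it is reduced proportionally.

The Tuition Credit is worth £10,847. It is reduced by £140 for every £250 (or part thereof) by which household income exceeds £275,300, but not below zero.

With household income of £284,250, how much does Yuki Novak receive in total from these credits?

£13,257

Apprenticeship Credit: £284,250 is at or below the £337,700 threshold, so the full £7,450 applies.
Low-Income Housing Credit: £284,250 is at or above £162,400, so the credit is £0.
Tuition Credit: income exceeds £275,300 by £8,950, which is 36 full-or-partial £250 increments; reduction = 36 × £140 = £5,040, leaving £5,807.
Total: £7,450 + £0 + £5,807 = £13,257.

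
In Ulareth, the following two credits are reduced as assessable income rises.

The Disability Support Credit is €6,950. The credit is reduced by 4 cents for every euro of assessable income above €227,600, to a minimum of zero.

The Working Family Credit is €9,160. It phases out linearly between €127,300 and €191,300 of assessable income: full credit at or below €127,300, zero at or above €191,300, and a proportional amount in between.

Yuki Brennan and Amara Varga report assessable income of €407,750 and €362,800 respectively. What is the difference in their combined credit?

€1,542

Yuki (€407,750): Disability Support Credit: 4% of the €180,150 excess over €227,600 is €7,206 ≥ base, so the credit is €0. Working Family Credit: €407,750 is at or above €191,300, so the credit is €0. total €0 + €0 = €0
Amara (€362,800): Disability Support Credit: 4% of the €135,200 excess over €227,600 is €5,408; credit = €6,950 − €5,408 = €1,542. Working Family Credit: €362,800 is at or above €191,300, so the credit is €0. total €1,542 + €0 = €1,542
Difference: |€0 − €1,542| = €1,542.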